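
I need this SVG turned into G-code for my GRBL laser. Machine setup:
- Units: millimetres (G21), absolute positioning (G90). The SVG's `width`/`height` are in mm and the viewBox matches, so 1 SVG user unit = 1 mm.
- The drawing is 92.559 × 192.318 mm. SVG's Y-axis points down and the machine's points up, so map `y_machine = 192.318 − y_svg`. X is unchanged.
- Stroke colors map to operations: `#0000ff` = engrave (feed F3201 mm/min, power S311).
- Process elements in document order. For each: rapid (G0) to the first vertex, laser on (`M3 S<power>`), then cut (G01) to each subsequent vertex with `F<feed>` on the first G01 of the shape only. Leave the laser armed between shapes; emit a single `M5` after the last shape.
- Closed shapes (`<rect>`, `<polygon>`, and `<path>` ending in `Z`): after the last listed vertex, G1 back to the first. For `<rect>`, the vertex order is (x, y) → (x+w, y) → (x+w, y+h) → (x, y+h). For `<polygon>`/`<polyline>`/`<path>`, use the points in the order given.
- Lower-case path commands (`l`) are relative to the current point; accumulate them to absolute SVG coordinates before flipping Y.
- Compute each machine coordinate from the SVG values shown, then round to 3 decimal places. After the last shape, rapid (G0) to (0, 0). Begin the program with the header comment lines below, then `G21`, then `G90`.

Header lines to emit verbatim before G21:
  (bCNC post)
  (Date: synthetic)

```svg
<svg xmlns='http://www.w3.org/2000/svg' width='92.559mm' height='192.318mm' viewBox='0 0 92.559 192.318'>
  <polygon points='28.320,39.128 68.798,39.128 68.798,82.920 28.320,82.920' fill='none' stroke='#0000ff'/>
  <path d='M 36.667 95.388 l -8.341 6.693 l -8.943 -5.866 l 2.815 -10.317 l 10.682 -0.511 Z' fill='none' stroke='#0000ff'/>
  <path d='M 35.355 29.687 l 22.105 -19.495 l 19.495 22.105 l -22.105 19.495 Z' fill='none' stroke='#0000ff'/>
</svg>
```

1 u = 1 mm; y_m = 192.318 − y.

[1] `<polygon>` rectangle, #0000ff→engrave S311 F3201: (28.320,153.190) → (68.798,153.190) → (68.798,109.398) → (28.320,109.398) → (28.320,153.190) (closed)

[2] `<path>` regular polygon, #0000ff→engrave S311 F3201: (36.667,96.930) → (28.326,90.237) → (19.383,96.103) → (22.198,106.420) → (32.880,106.931) → (36.667,96.930) (closed)

[3] `<path>` regular polygon, #0000ff→engrave S311 F3201: (35.355,162.631) → (57.460,182.126) → (76.955,160.021) → (54.850,140.526) → (35.355,162.631) (closed)

(bCNC post)
(Date: synthetic)
G21
G90
G0 X28.320 Y153.190
M3 S311
G01 X68.798 Y153.190 F3201
G01 X68.798 Y109.398
G01 X28.320 Y109.398
G01 X28.320 Y153.190
G0 X36.667 Y96.930
M3 S311
G01 X28.326 Y90.237 F3201
G01 X19.383 Y96.103
G01 X22.198 Y106.420
G01 X32.880 Y106.931
G01 X36.667 Y96.930
G0 X35.355 Y162.631
M3 S311
G01 X57.460 Y182.126 F3201
G01 X76.955 Y160.021
G01 X54.850 Y140.526
G01 X35.355 Y162.631
M5
G0 X0.000 Y0.000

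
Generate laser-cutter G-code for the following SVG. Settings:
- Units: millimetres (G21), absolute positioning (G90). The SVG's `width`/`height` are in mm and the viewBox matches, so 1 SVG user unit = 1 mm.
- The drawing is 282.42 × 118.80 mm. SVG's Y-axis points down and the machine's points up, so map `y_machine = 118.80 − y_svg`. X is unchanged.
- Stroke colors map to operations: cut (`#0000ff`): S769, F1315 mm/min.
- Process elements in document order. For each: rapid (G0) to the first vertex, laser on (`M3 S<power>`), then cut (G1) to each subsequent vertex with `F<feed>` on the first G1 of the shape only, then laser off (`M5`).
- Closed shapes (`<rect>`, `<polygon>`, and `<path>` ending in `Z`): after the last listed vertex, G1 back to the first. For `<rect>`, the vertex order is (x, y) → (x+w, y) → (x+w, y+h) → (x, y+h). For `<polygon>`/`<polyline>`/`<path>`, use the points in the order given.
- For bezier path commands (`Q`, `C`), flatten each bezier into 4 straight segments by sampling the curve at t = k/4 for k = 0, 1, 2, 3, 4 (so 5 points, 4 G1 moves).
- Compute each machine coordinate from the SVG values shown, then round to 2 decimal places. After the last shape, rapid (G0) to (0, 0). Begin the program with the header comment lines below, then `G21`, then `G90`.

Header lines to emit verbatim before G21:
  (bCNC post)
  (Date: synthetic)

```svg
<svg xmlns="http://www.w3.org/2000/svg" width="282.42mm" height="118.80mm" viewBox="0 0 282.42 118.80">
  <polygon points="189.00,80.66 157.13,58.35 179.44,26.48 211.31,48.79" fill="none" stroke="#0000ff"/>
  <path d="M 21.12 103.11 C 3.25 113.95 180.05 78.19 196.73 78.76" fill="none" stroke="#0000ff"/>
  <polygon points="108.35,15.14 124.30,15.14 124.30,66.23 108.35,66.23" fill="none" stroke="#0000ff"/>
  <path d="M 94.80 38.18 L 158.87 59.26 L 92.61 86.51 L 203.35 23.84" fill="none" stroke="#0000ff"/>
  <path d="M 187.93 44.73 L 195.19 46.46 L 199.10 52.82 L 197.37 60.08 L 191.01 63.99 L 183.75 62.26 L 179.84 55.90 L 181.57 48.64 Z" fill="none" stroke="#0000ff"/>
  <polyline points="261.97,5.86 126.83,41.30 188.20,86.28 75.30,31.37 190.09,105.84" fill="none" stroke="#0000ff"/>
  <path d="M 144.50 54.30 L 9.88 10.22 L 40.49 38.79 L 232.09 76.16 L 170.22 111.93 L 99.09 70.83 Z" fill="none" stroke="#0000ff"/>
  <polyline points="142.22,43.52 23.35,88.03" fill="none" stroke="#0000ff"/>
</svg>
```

viewBox `0 0 282.42 118.80` with mm width/height → 1 unit = 1 mm. Flip: y_m = 118.80 − y_svg.

**Shape 1** — `<polygon>` regular polygon, stroke `#0000ff` → cut (S769, F1315). Machine vertices: (189.00,38.14) → (157.13,60.45) → (179.44,92.32) → (211.31,70.01) → (189.00,38.14). Closed: final G1 returns to the first vertex.

**Shape 2** — `<path>` cubic bezier, stroke `#0000ff` → cut (S769, F1315). Control points (SVG): P0=(21.12,103.11), P1=(3.25,113.95), P2=(180.05,78.19), P3=(196.73,78.76); sampled at t=k/4. Machine vertices: (21.12,15.69) → (38.67,15.00) → (95.97,24.01) → (159.74,34.95) → (196.73,40.04). Open path.

**Shape 3** — `<polygon>` rectangle, stroke `#0000ff` → cut (S769, F1315). Machine vertices: (108.35,103.66) → (124.30,103.66) → (124.30,52.57) → (108.35,52.57) → (108.35,103.66). Closed: final G1 returns to the first vertex.

**Shape 4** — `<path>` open polyline, stroke `#0000ff` → cut (S769, F1315). Machine vertices: (94.80,80.62) → (158.87,59.54) → (92.61,32.29) → (203.35,94.96). Open path.

**Shape 5** — `<path>` regular polygon, stroke `#0000ff` → cut (S769, F1315). Machine vertices: (187.93,74.07) → (195.19,72.34) → (199.10,65.98) → (197.37,58.72) → (191.01,54.81) → (183.75,56.54) → (179.84,62.90) → (181.57,70.16) → (187.93,74.07). Closed: final G1 returns to the first vertex.

**Shape 6** — `<polyline>` open polyline, stroke `#0000ff` → cut (S769, F1315). Machine vertices: (261.97,112.94) → (126.83,77.50) → (188.20,32.52) → (75.30,87.43) → (190.09,12.96). Open path.

**Shape 7** — `<path>` closed polygon, stroke `#0000ff` → cut (S769, F1315). Machine vertices: (144.50,64.50) → (9.88,108.58) → (40.49,80.01) → (232.09,42.64) → (170.22,6.87) → (99.09,47.97) → (144.50,64.50). Closed: final G1 returns to the first vertex.

**Shape 8** — `<polyline>` line segment, stroke `#0000ff` → cut (S769, F1315). Machine vertices: (142.22,75.28) → (23.35,30.77). Open path.

(bCNC post)
(Date: synthetic)
G21
G90
G0 X189.00 Y38.14
M3 S769
G1 X157.13 Y60.45 F1315
G1 X179.44 Y92.32
G1 X211.31 Y70.01
G1 X189.00 Y38.14
M5
G0 X21.12 Y15.69
M3 S769
G1 X38.67 Y15.00 F1315
G1 X95.97 Y24.01
G1 X159.74 Y34.95
G1 X196.73 Y40.04
M5
G0 X108.35 Y103.66
M3 S769
G1 X124.30 Y103.66 F1315
G1 X124.30 Y52.57
G1 X108.35 Y52.57
G1 X108.35 Y103.66
M5
G0 X94.80 Y80.62
M3 S769
G1 X158.87 Y59.54 F1315
G1 X92.61 Y32.29
G1 X203.35 Y94.96
M5
G0 X187.93 Y74.07
M3 S769
G1 X195.19 Y72.34 F1315
G1 X199.10 Y65.98
G1 X197.37 Y58.72
G1 X191.01 Y54.81
G1 X183.75 Y56.54
G1 X179.84 Y62.90
G1 X181.57 Y70.16
G1 X187.93 Y74.07
M5
G0 X261.97 Y112.94
M3 S769
G1 X126.83 Y77.50 F1315
G1 X188.20 Y32.52
G1 X75.30 Y87.43
G1 X190.09 Y12.96
M5
G0 X144.50 Y64.50
M3 S769
G1 X9.88 Y108.58 F1315
G1 X40.49 Y80.01
G1 X232.09 Y42.64
G1 X170.22 Y6.87
G1 X99.09 Y47.97
G1 X144.50 Y64.50
M5
G0 X142.22 Y75.28
M3 S769
G1 X23.35 Y30.77 F1315
M5
G0 X0.00 Y0.00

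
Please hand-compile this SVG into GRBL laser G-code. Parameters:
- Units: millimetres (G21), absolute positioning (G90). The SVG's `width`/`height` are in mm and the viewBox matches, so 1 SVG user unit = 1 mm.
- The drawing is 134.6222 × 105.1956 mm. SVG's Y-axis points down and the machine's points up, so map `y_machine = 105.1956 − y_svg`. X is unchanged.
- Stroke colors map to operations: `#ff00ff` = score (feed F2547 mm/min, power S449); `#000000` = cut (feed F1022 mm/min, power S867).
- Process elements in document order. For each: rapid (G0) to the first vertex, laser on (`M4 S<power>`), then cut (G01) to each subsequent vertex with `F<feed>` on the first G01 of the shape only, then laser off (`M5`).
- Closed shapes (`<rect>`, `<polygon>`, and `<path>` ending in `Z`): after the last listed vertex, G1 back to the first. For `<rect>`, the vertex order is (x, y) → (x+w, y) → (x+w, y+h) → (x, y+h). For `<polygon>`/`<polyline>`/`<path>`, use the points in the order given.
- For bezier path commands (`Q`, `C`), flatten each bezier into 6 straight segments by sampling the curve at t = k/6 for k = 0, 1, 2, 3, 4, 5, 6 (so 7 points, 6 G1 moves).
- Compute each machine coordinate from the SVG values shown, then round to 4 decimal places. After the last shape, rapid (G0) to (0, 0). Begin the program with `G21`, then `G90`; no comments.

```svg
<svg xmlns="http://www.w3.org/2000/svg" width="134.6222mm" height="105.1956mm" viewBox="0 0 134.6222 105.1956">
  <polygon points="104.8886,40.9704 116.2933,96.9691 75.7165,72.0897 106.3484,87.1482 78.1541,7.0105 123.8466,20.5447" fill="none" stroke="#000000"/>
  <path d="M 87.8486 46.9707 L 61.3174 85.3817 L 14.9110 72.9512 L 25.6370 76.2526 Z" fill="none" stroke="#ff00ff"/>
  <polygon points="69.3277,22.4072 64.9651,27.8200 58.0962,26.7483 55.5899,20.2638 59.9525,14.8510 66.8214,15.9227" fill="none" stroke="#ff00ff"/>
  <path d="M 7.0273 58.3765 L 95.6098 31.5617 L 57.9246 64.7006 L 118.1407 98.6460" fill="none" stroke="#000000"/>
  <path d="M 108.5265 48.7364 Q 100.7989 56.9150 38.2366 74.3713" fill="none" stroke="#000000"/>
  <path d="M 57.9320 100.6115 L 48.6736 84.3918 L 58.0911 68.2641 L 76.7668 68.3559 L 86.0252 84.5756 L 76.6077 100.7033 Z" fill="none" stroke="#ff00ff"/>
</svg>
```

viewBox `0 0 134.6222 105.1956` with mm width/height → 1 unit = 1 mm. Flip: y_m = 105.1956 − y_svg.

**Shape 1** — `<polygon>` closed polygon, stroke `#000000` → cut (S867, F1022). Machine vertices: (104.8886,64.2252) → (116.2933,8.2265) → (75.7165,33.1059) → (106.3484,18.0474) → (78.1541,98.1851) → (123.8466,84.6509) → (104.8886,64.2252). Closed: final G1 returns to the first vertex.

**Shape 2** — `<path>` closed polygon, stroke `#ff00ff` → score (S449, F2547). Machine vertices: (87.8486,58.2249) → (61.3174,19.8139) → (14.9110,32.2444) → (25.6370,28.9430) → (87.8486,58.2249). Closed: final G1 returns to the first vertex.

**Shape 3** — `<polygon>` regular polygon, stroke `#ff00ff` → score (S449, F2547). Machine vertices: (69.3277,82.7884) → (64.9651,77.3756) → (58.0962,78.4473) → (55.5899,84.9318) → (59.9525,90.3446) → (66.8214,89.2729) → (69.3277,82.7884). Closed: final G1 returns to the first vertex.

**Shape 4** — `<path>` open polyline, stroke `#000000` → cut (S867, F1022). Machine vertices: (7.0273,46.8191) → (95.6098,73.6339) → (57.9246,40.4950) → (118.1407,6.5496). Open path.

**Shape 5** — `<path>` quadratic bezier, stroke `#000000` → cut (S867, F1022). Control points (SVG): P0=(108.5265,48.7364), P1=(100.7989,56.9150), P2=(38.2366,74.3713); sampled at t=k/6. Machine vertices: (108.5265,56.4592) → (104.4274,53.4753) → (97.2820,49.9759) → (87.0902,45.9612) → (73.8521,41.4310) → (57.5675,36.3854) → (38.2366,30.8243). Open path.

**Shape 6** — `<path>` regular polygon, stroke `#ff00ff` → score (S449, F2547). Machine vertices: (57.9320,4.5841) → (48.6736,20.8038) → (58.0911,36.9315) → (76.7668,36.8397) → (86.0252,20.6200) → (76.6077,4.4923) → (57.9320,4.5841). Closed: final G1 returns to the first vertex.

G21
G90
G0 X104.8886 Y64.2252
M4 S867
G01 X116.2933 Y8.2265 F1022
G01 X75.7165 Y33.1059
G01 X106.3484 Y18.0474
G01 X78.1541 Y98.1851
G01 X123.8466 Y84.6509
G01 X104.8886 Y64.2252
M5
G0 X87.8486 Y58.2249
M4 S449
G01 X61.3174 Y19.8139 F2547
G01 X14.9110 Y32.2444
G01 X25.6370 Y28.9430
G01 X87.8486 Y58.2249
M5
G0 X69.3277 Y82.7884
M4 S449
G01 X64.9651 Y77.3756 F2547
G01 X58.0962 Y78.4473
G01 X55.5899 Y84.9318
G01 X59.9525 Y90.3446
G01 X66.8214 Y89.2729
G01 X69.3277 Y82.7884
M5
G0 X7.0273 Y46.8191
M4 S867
G01 X95.6098 Y73.6339 F1022
G01 X57.9246 Y40.4950
G01 X118.1407 Y6.5496
M5
G0 X108.5265 Y56.4592
M4 S867
G01 X104.4274 Y53.4753 F1022
G01 X97.2820 Y49.9759
G01 X87.0902 Y45.9612
G01 X73.8521 Y41.4310
G01 X57.5675 Y36.3854
G01 X38.2366 Y30.8243
M5
G0 X57.9320 Y4.5841
M4 S449
G01 X48.6736 Y20.8038 F2547
G01 X58.0911 Y36.9315
G01 X76.7668 Y36.8397
G01 X86.0252 Y20.6200
G01 X76.6077 Y4.4923
G01 X57.9320 Y4.5841
M5
G0 X0.0000 Y0.0000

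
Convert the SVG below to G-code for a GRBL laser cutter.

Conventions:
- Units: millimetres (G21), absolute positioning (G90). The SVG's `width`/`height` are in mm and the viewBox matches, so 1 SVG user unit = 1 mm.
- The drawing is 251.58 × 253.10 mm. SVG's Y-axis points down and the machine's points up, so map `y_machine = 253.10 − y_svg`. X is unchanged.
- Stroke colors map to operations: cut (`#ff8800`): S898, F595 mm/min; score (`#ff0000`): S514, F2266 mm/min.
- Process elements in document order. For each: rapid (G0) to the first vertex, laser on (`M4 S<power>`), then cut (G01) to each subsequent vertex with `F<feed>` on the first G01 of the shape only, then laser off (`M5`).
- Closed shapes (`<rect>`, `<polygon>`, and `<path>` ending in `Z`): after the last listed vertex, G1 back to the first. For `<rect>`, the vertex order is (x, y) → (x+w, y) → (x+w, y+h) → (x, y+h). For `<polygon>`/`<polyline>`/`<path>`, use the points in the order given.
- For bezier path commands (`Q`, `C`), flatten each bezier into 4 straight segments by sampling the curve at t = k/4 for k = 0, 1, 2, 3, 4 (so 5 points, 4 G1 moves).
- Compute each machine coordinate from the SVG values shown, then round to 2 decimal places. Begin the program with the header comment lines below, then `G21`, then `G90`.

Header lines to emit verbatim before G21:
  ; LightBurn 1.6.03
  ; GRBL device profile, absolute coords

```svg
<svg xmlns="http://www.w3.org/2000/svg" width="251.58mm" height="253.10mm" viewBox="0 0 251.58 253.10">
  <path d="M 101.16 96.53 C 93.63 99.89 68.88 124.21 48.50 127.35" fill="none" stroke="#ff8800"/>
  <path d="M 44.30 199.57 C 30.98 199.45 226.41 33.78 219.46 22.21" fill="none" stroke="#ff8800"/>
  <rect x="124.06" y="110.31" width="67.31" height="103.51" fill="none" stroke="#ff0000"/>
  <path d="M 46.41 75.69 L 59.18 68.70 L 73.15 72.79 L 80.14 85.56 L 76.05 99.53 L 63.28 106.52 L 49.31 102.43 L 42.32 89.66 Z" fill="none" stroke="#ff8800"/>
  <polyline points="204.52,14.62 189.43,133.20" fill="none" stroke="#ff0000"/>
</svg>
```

; LightBurn 1.6.03
; GRBL device profile, absolute coords
G21
G90
G0 X101.16 Y156.57
M4 S898
G01 X92.62 Y150.78 F595
G01 X79.65 Y141.08
G01 X64.27 Y131.42
G01 X48.50 Y125.75
M5
G0 X44.30 Y53.53
M4 S898
G01 X67.03 Y79.67 F595
G01 X129.49 Y137.92
G01 X193.15 Y198.31
G01 X219.46 Y230.89
M5
G0 X124.06 Y142.79
M4 S514
G01 X191.37 Y142.79 F2266
G01 X191.37 Y39.28
G01 X124.06 Y39.28
G01 X124.06 Y142.79
M5
G0 X46.41 Y177.41
M4 S898
G01 X59.18 Y184.40 F595
G01 X73.15 Y180.31
G01 X80.14 Y167.54
G01 X76.05 Y153.57
G01 X63.28 Y146.58
G01 X49.31 Y150.67
G01 X42.32 Y163.44
G01 X46.41 Y177.41
M5
G0 X204.52 Y238.48
M4 S514
G01 X189.43 Y119.90 F2266
M5

1 u = 1 mm; y_m = 253.10 − y.

[1] `<path>` cubic bezier, #ff8800→cut S898 F595: (101.16,156.57) → (92.62,150.78) → (79.65,141.08) → (64.27,131.42) → (48.50,125.75)

[2] `<path>` cubic bezier, #ff8800→cut S898 F595: (44.30,53.53) → (67.03,79.67) → (129.49,137.92) → (193.15,198.31) → (219.46,230.89)

[3] `<rect>` rectangle, #ff0000→score S514 F2266: (124.06,142.79) → (191.37,142.79) → (191.37,39.28) → (124.06,39.28) → (124.06,142.79) (closed)

[4] `<path>` regular polygon, #ff8800→cut S898 F595: (46.41,177.41) → (59.18,184.40) → (73.15,180.31) → (80.14,167.54) → (76.05,153.57) → (63.28,146.58) → (49.31,150.67) → (42.32,163.44) → (46.41,177.41) (closed)

[5] `<polyline>` line segment, #ff0000→score S514 F2266: (204.52,238.48) → (189.43,119.90)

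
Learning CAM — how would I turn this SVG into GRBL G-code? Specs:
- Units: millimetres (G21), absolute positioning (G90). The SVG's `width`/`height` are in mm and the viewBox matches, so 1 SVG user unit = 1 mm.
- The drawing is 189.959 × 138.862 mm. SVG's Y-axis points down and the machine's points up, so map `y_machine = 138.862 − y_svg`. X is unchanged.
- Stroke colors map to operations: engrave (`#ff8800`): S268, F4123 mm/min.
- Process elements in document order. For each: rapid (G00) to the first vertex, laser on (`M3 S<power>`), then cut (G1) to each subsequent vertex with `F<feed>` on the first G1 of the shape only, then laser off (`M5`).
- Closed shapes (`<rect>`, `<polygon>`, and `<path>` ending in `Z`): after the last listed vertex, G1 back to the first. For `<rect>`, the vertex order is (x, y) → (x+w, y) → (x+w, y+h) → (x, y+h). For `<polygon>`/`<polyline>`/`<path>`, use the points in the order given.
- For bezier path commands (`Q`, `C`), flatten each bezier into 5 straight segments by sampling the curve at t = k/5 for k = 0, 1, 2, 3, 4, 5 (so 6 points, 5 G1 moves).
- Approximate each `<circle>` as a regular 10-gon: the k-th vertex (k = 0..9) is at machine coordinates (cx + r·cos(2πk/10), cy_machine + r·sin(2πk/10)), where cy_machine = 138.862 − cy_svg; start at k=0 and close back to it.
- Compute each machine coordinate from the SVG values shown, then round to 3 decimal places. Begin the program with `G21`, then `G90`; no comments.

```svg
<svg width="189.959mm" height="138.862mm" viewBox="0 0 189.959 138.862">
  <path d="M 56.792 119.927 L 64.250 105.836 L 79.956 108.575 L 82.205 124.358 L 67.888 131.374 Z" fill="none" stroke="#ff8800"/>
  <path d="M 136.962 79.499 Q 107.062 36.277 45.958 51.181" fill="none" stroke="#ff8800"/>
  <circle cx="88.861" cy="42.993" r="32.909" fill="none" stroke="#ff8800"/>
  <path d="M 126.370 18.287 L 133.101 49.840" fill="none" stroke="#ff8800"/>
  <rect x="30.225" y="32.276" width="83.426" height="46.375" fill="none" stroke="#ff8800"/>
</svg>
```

1 u = 1 mm; y_m = 138.862 − y.

[1] `<path>` regular polygon, #ff8800→engrave S268 F4123: (56.792,18.935) → (64.250,33.026) → (79.956,30.287) → (82.205,14.504) → (67.888,7.488) → (56.792,18.935) (closed)

[2] `<path>` quadratic bezier, #ff8800→engrave S268 F4123: (136.962,59.363) → (123.754,74.327) → (108.049,84.640) → (89.849,90.304) → (69.151,91.318) → (45.958,87.681)

[3] `<circle>` circle, #ff8800→engrave S268 F4123: (121.770,95.869) → (115.485,115.212) → (99.030,127.167) → (78.692,127.167) → (62.237,115.212) → (55.952,95.869) → (62.237,76.526) → (78.692,64.571) → (99.030,64.571) → (115.485,76.526) → (121.770,95.869) (closed)

[4] `<path>` line segment, #ff8800→engrave S268 F4123: (126.370,120.575) → (133.101,89.022)

[5] `<rect>` rectangle, #ff8800→engrave S268 F4123: (30.225,106.586) → (113.651,106.586) → (113.651,60.211) → (30.225,60.211) → (30.225,106.586) (closed)

G21
G90
G00 X56.792 Y18.935
M3 S268
G1 X64.250 Y33.026 F4123
G1 X79.956 Y30.287
G1 X82.205 Y14.504
G1 X67.888 Y7.488
G1 X56.792 Y18.935
M5
G00 X136.962 Y59.363
M3 S268
G1 X123.754 Y74.327 F4123
G1 X108.049 Y84.640
G1 X89.849 Y90.304
G1 X69.151 Y91.318
G1 X45.958 Y87.681
M5
G00 X121.770 Y95.869
M3 S268
G1 X115.485 Y115.212 F4123
G1 X99.030 Y127.167
G1 X78.692 Y127.167
G1 X62.237 Y115.212
G1 X55.952 Y95.869
G1 X62.237 Y76.526
G1 X78.692 Y64.571
G1 X99.030 Y64.571
G1 X115.485 Y76.526
G1 X121.770 Y95.869
M5
G00 X126.370 Y120.575
M3 S268
G1 X133.101 Y89.022 F4123
M5
G00 X30.225 Y106.586
M3 S268
G1 X113.651 Y106.586 F4123
G1 X113.651 Y60.211
G1 X30.225 Y60.211
G1 X30.225 Y106.586
M5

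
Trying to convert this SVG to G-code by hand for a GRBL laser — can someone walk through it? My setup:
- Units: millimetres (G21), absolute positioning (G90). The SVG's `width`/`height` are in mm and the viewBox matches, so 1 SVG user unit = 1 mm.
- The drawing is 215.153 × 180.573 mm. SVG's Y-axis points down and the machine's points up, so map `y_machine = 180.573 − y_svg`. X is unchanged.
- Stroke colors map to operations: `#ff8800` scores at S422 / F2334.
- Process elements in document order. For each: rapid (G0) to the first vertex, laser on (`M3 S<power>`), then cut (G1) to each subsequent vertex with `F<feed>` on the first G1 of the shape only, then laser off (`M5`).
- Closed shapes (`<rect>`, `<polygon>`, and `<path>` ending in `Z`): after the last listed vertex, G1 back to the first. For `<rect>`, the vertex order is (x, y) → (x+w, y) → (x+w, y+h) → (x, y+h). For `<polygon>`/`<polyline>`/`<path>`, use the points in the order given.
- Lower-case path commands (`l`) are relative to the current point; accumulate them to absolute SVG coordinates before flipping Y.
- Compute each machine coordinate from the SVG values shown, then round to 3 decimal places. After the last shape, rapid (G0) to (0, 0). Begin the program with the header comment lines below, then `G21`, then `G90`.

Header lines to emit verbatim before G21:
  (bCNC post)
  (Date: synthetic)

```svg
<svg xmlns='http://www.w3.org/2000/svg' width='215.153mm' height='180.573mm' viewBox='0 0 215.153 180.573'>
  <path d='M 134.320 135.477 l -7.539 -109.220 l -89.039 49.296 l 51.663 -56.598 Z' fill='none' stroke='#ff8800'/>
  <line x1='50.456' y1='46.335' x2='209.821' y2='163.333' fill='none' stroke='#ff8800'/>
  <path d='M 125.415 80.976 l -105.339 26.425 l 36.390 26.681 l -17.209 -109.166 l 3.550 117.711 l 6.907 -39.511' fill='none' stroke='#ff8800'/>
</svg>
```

(bCNC post)
(Date: synthetic)
G21
G90
G0 X134.320 Y45.096
M3 S422
G1 X126.781 Y154.316 F2334
G1 X37.742 Y105.020
G1 X89.405 Y161.618
G1 X134.320 Y45.096
M5
G0 X50.456 Y134.238
M3 S422
G1 X209.821 Y17.240 F2334
M5
G0 X125.415 Y99.597
M3 S422
G1 X20.076 Y73.172 F2334
G1 X56.466 Y46.491
G1 X39.257 Y155.657
G1 X42.807 Y37.946
G1 X49.714 Y77.457
M5
G0 X0.000 Y0.000

viewBox `0 0 215.153 180.573` with mm width/height → 1 unit = 1 mm. Flip: y_m = 180.573 − y_svg.

**Shape 1** — `<path>` closed polygon, stroke `#ff8800` → score (S422, F2334). Machine vertices: (134.320,45.096) → (126.781,154.316) → (37.742,105.020) → (89.405,161.618) → (134.320,45.096). Closed: final G1 returns to the first vertex.

**Shape 2** — `<line>` line segment, stroke `#ff8800` → score (S422, F2334). Machine vertices: (50.456,134.238) → (209.821,17.240). Open path.

**Shape 3** — `<path>` open polyline, stroke `#ff8800` → score (S422, F2334). Machine vertices: (125.415,99.597) → (20.076,73.172) → (56.466,46.491) → (39.257,155.657) → (42.807,37.946) → (49.714,77.457). Open path.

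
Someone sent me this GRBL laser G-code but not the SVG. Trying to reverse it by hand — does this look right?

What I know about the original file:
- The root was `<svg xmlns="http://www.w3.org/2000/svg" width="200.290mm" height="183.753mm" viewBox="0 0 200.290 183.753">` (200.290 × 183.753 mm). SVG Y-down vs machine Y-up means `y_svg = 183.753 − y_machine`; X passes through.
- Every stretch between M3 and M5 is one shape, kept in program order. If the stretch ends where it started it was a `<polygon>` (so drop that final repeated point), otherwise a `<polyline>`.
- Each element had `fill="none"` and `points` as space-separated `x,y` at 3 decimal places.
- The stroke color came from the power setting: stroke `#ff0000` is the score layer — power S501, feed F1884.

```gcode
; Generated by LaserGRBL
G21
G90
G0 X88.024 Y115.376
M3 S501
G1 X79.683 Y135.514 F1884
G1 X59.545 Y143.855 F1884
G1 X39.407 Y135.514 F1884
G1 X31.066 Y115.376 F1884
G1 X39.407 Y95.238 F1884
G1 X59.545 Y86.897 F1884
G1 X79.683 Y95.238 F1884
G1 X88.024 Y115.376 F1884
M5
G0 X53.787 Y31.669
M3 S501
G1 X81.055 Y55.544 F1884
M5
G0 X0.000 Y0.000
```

<svg xmlns="http://www.w3.org/2000/svg" width="200.290mm" height="183.753mm" viewBox="0 0 200.290 183.753">
  <polygon points="88.024,68.377 79.683,48.239 59.545,39.898 39.407,48.239 31.066,68.377 39.407,88.515 59.545,96.856 79.683,88.515" fill="none" stroke="#ff0000"/>
  <polyline points="53.787,152.084 81.055,128.209" fill="none" stroke="#ff0000"/>
</svg>

Machine Y-up, SVG Y-down with viewBox height 183.753, so y_svg = 183.753 − y_machine; X carries over. Every run uses S501, so all elements get stroke `#ff0000` (score).

Run 1: The run returns to its start, so emit a `<polygon>` with points (Y-flipped): 88.024,68.377 79.683,48.239 59.545,39.898 39.407,48.239 31.066,68.377 39.407,88.515 59.545,96.856 79.683,88.515.

Run 2: The run is open, so emit a `<polyline>` with points (Y-flipped): 53.787,152.084 81.055,128.209.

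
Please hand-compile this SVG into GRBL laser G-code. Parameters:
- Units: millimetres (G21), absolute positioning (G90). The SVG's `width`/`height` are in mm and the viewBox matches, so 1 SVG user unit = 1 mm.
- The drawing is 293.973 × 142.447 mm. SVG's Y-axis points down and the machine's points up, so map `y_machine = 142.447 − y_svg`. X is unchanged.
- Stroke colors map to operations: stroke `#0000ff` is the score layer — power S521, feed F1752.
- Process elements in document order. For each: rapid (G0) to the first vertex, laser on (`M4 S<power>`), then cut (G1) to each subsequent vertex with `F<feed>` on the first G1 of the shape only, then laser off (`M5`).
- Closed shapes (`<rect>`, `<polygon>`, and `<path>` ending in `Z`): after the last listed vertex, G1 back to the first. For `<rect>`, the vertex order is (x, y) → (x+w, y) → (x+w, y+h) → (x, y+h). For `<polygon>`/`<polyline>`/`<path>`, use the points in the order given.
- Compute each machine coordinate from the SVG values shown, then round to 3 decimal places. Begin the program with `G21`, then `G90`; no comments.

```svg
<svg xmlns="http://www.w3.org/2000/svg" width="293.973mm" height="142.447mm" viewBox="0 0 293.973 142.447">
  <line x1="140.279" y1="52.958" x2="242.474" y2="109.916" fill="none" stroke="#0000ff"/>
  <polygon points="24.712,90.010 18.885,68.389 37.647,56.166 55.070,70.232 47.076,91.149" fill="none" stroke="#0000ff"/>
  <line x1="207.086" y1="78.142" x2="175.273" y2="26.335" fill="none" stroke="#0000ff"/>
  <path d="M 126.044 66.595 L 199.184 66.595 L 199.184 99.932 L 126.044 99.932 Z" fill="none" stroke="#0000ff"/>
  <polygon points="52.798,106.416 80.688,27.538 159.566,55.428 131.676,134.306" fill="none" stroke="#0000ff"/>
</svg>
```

G21
G90
G0 X140.279 Y89.489
M4 S521
G1 X242.474 Y32.531 F1752
M5
G0 X24.712 Y52.437
M4 S521
G1 X18.885 Y74.058 F1752
G1 X37.647 Y86.281
G1 X55.070 Y72.215
G1 X47.076 Y51.298
G1 X24.712 Y52.437
M5
G0 X207.086 Y64.305
M4 S521
G1 X175.273 Y116.112 F1752
M5
G0 X126.044 Y75.852
M4 S521
G1 X199.184 Y75.852 F1752
G1 X199.184 Y42.515
G1 X126.044 Y42.515
G1 X126.044 Y75.852
M5
G0 X52.798 Y36.031
M4 S521
G1 X80.688 Y114.909 F1752
G1 X159.566 Y87.019
G1 X131.676 Y8.141
G1 X52.798 Y36.031
M5

1 u = 1 mm; y_m = 142.447 − y.

[1] `<line>` line segment, #0000ff→score S521 F1752: (140.279,89.489) → (242.474,32.531)

[2] `<polygon>` regular polygon, #0000ff→score S521 F1752: (24.712,52.437) → (18.885,74.058) → (37.647,86.281) → (55.070,72.215) → (47.076,51.298) → (24.712,52.437) (closed)

[3] `<line>` line segment, #0000ff→score S521 F1752: (207.086,64.305) → (175.273,116.112)

[4] `<path>` rectangle, #0000ff→score S521 F1752: (126.044,75.852) → (199.184,75.852) → (199.184,42.515) → (126.044,42.515) → (126.044,75.852) (closed)

[5] `<polygon>` regular polygon, #0000ff→score S521 F1752: (52.798,36.031) → (80.688,114.909) → (159.566,87.019) → (131.676,8.141) → (52.798,36.031) (closed)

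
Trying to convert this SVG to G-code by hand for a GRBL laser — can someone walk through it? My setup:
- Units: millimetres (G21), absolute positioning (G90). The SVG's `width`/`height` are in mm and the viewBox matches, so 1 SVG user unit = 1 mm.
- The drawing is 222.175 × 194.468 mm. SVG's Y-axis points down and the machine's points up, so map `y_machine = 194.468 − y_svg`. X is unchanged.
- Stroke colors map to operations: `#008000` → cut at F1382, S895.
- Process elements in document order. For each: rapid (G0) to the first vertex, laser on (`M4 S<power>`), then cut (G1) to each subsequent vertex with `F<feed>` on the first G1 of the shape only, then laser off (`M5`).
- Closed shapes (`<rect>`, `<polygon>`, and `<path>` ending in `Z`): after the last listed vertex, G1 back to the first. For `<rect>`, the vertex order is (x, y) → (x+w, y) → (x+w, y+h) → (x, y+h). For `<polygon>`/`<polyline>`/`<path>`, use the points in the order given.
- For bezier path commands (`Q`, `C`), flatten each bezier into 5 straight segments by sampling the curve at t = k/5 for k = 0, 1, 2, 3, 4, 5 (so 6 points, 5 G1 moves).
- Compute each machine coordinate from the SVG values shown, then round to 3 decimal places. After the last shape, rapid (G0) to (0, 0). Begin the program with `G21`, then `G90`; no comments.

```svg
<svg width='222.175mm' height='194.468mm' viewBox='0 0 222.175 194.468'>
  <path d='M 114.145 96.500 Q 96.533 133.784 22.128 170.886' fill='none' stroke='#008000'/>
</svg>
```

1 u = 1 mm; y_m = 194.468 − y.

[1] `<path>` quadratic bezier, #008000→cut S895 F1382: (114.145,97.968) → (104.828,83.062) → (90.969,68.170) → (72.565,53.293) → (49.618,38.430) → (22.128,23.582)

G21
G90
G0 X114.145 Y97.968
M4 S895
G1 X104.828 Y83.062 F1382
G1 X90.969 Y68.170
G1 X72.565 Y53.293
G1 X49.618 Y38.430
G1 X22.128 Y23.582
M5
G0 X0.000 Y0.000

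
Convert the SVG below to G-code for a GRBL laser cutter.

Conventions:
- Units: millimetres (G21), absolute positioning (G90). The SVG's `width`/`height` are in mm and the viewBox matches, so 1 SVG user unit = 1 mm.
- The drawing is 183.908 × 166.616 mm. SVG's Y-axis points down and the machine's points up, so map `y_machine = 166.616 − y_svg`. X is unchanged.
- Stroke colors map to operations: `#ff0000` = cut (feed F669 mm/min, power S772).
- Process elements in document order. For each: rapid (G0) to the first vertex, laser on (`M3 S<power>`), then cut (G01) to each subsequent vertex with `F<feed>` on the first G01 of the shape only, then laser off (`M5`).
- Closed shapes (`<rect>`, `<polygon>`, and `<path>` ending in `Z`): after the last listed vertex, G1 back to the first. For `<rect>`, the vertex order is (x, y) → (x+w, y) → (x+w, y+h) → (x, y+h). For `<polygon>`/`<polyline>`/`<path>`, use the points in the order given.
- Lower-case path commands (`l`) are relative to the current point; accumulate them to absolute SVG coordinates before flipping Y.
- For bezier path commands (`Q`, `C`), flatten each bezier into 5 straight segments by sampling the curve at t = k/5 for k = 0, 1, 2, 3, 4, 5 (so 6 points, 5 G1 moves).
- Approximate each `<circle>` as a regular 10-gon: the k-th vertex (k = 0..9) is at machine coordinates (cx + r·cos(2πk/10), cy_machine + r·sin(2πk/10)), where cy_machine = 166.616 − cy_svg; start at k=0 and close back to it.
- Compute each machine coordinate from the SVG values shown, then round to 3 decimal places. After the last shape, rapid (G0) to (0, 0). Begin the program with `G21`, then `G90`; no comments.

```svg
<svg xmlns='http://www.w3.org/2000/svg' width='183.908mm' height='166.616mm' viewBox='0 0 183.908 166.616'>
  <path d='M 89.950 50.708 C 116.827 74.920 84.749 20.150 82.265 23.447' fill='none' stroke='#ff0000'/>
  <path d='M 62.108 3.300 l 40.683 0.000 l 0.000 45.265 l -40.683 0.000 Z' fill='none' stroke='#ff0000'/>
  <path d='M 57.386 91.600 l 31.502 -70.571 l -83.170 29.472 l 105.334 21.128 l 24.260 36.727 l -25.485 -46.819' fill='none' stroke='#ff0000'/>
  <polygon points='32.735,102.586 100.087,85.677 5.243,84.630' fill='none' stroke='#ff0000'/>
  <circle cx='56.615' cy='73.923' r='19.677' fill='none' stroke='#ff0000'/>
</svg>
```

G21
G90
G0 X89.950 Y115.908
M3 S772
G01 X99.710 Y109.762 F669
G01 X99.571 Y115.994
G01 X93.784 Y128.024
G01 X86.598 Y139.276
G01 X82.265 Y143.169
M5
G0 X62.108 Y163.316
M3 S772
G01 X102.791 Y163.316 F669
G01 X102.791 Y118.051
G01 X62.108 Y118.051
G01 X62.108 Y163.316
M5
G0 X57.386 Y75.016
M3 S772
G01 X88.888 Y145.587 F669
G01 X5.718 Y116.115
G01 X111.052 Y94.987
G01 X135.312 Y58.260
G01 X109.827 Y105.079
M5
G0 X32.735 Y64.030
M3 S772
G01 X100.087 Y80.939 F669
G01 X5.243 Y81.986
G01 X32.735 Y64.030
M5
G0 X76.292 Y92.693
M3 S772
G01 X72.534 Y104.259 F669
G01 X62.696 Y111.407
G01 X50.534 Y111.407
G01 X40.696 Y104.259
G01 X36.938 Y92.693
G01 X40.696 Y81.127
G01 X50.534 Y73.979
G01 X62.696 Y73.979
G01 X72.534 Y81.127
G01 X76.292 Y92.693
M5
G0 X0.000 Y0.000

1 u = 1 mm; y_m = 166.616 − y.

[1] `<path>` cubic bezier, #ff0000→cut S772 F669: (89.950,115.908) → (99.710,109.762) → (99.571,115.994) → (93.784,128.024) → (86.598,139.276) → (82.265,143.169)

[2] `<path>` rectangle, #ff0000→cut S772 F669: (62.108,163.316) → (102.791,163.316) → (102.791,118.051) → (62.108,118.051) → (62.108,163.316) (closed)

[3] `<path>` open polyline, #ff0000→cut S772 F669: (57.386,75.016) → (88.888,145.587) → (5.718,116.115) → (111.052,94.987) → (135.312,58.260) → (109.827,105.079)

[4] `<polygon>` closed polygon, #ff0000→cut S772 F669: (32.735,64.030) → (100.087,80.939) → (5.243,81.986) → (32.735,64.030) (closed)

[5] `<circle>` circle, #ff0000→cut S772 F669: (76.292,92.693) → (72.534,104.259) → (62.696,111.407) → (50.534,111.407) → (40.696,104.259) → (36.938,92.693) → (40.696,81.127) → (50.534,73.979) → (62.696,73.979) → (72.534,81.127) → (76.292,92.693) (closed)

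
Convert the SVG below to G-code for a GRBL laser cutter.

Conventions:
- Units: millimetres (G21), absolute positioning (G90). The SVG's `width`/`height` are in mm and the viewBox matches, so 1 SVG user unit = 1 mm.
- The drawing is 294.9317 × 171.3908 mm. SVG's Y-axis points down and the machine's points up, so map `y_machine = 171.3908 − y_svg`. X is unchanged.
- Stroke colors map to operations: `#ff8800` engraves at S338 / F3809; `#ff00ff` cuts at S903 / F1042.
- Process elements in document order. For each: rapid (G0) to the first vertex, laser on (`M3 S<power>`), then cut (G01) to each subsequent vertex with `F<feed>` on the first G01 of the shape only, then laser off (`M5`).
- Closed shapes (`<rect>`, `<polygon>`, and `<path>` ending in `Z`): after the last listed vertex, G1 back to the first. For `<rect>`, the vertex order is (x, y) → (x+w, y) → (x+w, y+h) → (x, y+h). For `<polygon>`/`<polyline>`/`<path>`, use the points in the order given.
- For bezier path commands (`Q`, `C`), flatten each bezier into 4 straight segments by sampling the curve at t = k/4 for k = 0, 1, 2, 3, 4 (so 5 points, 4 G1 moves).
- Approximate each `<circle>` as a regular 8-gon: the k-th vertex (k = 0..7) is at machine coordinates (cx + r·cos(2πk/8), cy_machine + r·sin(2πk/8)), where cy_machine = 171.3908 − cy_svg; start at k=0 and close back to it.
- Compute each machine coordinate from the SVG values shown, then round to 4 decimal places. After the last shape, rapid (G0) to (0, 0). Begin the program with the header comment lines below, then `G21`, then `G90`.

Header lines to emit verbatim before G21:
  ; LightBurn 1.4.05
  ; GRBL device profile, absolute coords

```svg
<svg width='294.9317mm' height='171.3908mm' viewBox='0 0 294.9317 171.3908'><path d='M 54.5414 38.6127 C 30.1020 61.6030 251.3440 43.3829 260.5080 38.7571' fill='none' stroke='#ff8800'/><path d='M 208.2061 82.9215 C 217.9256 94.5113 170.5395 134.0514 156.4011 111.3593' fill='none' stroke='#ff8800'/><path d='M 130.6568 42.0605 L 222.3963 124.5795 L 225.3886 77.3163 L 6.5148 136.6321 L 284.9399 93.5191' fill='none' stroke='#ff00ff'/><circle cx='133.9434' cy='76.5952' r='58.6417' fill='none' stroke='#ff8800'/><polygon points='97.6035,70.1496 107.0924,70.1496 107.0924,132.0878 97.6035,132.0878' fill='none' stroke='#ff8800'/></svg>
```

; LightBurn 1.4.05
; GRBL device profile, absolute coords
G21
G90
G0 X54.5414 Y132.7781
M3 S338
G01 X75.1246 Y122.4060 F3809
G01 X144.9234 Y122.3499
G01 X221.0229 Y127.4717
G01 X260.5080 Y132.6337
M5
G0 X208.2061 Y88.4693
M3 S338
G01 X206.2002 Y75.9454 F3809
G01 X191.2503 Y61.3947
G01 X171.8271 Y53.2719
G01 X156.4011 Y60.0315
M5
G0 X130.6568 Y129.3303
M3 S903
G01 X222.3963 Y46.8113 F1042
G01 X225.3886 Y94.0745
G01 X6.5148 Y34.7587
G01 X284.9399 Y77.8717
M5
G0 X192.5851 Y94.7956
M3 S338
G01 X175.4093 Y136.2615 F3809
G01 X133.9434 Y153.4373
G01 X92.4775 Y136.2615
G01 X75.3017 Y94.7956
G01 X92.4775 Y53.3297
G01 X133.9434 Y36.1539
G01 X175.4093 Y53.3297
G01 X192.5851 Y94.7956
M5
G0 X97.6035 Y101.2412
M3 S338
G01 X107.0924 Y101.2412 F3809
G01 X107.0924 Y39.3030
G01 X97.6035 Y39.3030
G01 X97.6035 Y101.2412
M5
G0 X0.0000 Y0.0000

Since the viewBox matches the mm dimensions, user units are millimetres directly. The only transform is the Y-flip y_m = 171.3908 − y_svg.

Shape 1 is a cubic bezier drawn with `<path>`. Its stroke #ff8800 means engrave at S338, F3809. After flipping Y the toolpath is (54.5414,132.7781) → (75.1246,122.4060) → (144.9234,122.3499) → (221.0229,127.4717) → (260.5080,132.6337).

Shape 2 is a cubic bezier drawn with `<path>`. Its stroke #ff8800 means engrave at S338, F3809. After flipping Y the toolpath is (208.2061,88.4693) → (206.2002,75.9454) → (191.2503,61.3947) → (171.8271,53.2719) → (156.4011,60.0315).

Shape 3 is a open polyline drawn with `<path>`. Its stroke #ff00ff means cut at S903, F1042. After flipping Y the toolpath is (130.6568,129.3303) → (222.3963,46.8113) → (225.3886,94.0745) → (6.5148,34.7587) → (284.9399,77.8717).

Shape 4 is a circle drawn with `<circle>`. Its stroke #ff8800 means engrave at S338, F3809. After flipping Y the toolpath is (192.5851,94.7956) → (175.4093,136.2615) → (133.9434,153.4373) → (92.4775,136.2615) → (75.3017,94.7956) → (92.4775,53.3297) → (133.9434,36.1539) → (175.4093,53.3297) → (192.5851,94.7956), returning to the start.

Shape 5 is a rectangle drawn with `<polygon>`. Its stroke #ff8800 means engrave at S338, F3809. After flipping Y the toolpath is (97.6035,101.2412) → (107.0924,101.2412) → (107.0924,39.3030) → (97.6035,39.3030) → (97.6035,101.2412), returning to the start.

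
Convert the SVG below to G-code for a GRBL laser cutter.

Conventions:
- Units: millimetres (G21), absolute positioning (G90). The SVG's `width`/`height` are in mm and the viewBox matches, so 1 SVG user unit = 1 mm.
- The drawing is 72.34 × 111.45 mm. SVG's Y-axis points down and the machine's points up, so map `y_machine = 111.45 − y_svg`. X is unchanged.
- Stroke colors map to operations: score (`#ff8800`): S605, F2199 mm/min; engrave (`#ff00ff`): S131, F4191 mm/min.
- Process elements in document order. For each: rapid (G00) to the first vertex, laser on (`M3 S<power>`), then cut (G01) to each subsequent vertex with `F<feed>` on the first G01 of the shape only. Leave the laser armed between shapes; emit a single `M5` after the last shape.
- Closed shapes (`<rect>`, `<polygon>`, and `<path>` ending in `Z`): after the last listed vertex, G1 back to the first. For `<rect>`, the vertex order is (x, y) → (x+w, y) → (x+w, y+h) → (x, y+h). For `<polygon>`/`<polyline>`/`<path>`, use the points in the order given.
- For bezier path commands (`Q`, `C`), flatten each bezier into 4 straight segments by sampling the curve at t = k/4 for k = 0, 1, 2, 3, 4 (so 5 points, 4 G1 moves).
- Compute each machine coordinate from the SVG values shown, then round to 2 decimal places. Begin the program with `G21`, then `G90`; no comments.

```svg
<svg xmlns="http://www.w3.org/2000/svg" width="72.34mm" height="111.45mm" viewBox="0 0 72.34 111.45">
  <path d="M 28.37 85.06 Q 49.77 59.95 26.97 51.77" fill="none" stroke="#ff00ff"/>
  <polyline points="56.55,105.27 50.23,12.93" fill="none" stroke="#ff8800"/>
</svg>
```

G21
G90
G00 X28.37 Y26.39
M3 S131
G01 X36.31 Y37.89 F4191
G01 X38.72 Y47.27
G01 X35.61 Y54.53
G01 X26.97 Y59.68
G00 X56.55 Y6.18
M3 S605
G01 X50.23 Y98.52 F2199
M5

viewBox `0 0 72.34 111.45` with mm width/height → 1 unit = 1 mm. Flip: y_m = 111.45 − y_svg.

**Shape 1** — `<path>` quadratic bezier, stroke `#ff00ff` → engrave (S131, F4191). Control points (SVG): P0=(28.37,85.06), P1=(49.77,59.95), P2=(26.97,51.77); sampled at t=k/4. Machine vertices: (28.37,26.39) → (36.31,37.89) → (38.72,47.27) → (35.61,54.53) → (26.97,59.68). Open path.

**Shape 2** — `<polyline>` line segment, stroke `#ff8800` → score (S605, F2199). Machine vertices: (56.55,6.18) → (50.23,98.52). Open path.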